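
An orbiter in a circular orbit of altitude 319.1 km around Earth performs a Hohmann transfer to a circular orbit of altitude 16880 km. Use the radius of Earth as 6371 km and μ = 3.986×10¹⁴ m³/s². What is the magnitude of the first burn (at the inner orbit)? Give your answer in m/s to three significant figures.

Δv ≈ 1900 m/s

r₁ = 6371 + 319.1 = 6690.1 km = 6.6901×10⁶ m.
r₂ = 6371 + 16880 = 23251 km = 2.3251×10⁷ m.
Transfer ellipse a_t = (r₁ + r₂)/2 = 1.497×10⁷ m.
At r₁: circular v_c1 = √(μ/r₁) = 7719 m/s; transfer-perigee v_p = √[μ(2/r₁ − 1/a_t)] = 9620 m/s.
Δv₁ = v_p − v_c1 = 1901 m/s.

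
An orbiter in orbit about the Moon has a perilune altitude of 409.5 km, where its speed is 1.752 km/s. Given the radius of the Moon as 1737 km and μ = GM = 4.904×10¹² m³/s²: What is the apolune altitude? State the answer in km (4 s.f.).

r_p = 1737 + 409.5 = 2146.5 km = 2.146×10⁶ m.
Specific energy ε = v²/2 − μ/r = -7.499×10⁵ J/kg, so a = −μ/(2ε) = 3.270×10⁶ m.
The apsides satisfy r_p + r_a = 2a, so the apolune radius is 2a − r_p = 4.393×10⁶ m = 4393.1 km.
Apolune altitude = 4393.1 − 1737 = 2656.1 km.

apolune altitude ≈ 2656 km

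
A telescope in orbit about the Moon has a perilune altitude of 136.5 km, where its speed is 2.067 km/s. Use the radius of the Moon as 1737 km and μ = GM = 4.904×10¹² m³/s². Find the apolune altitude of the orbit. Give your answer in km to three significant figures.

apolune altitude ≈ 6580 km

r_p = 1737 + 136.5 = 1873.5 km = 1.874×10⁶ m.
Specific energy ε = v²/2 − μ/r = -4.813×10⁵ J/kg, so a = −μ/(2ε) = 5.094×10⁶ m.
The apsides satisfy r_p + r_a = 2a, so the apolune radius is 2a − r_p = 8.315×10⁶ m = 8315.2 km.
Apolune altitude = 8315.2 − 1737 = 6578.2 km.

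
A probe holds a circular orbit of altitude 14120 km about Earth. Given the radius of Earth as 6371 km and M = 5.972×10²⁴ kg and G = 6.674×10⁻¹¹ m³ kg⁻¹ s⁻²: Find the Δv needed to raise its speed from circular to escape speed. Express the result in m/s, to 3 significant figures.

μ = GM = 6.674×10⁻¹¹ × 5.972×10²⁴ = 3.986×10¹⁴ m³/s².
r = 6371 + 14120 = 20491 km = 2.0491×10⁷ m.
Circular speed v_c = √(μ/r) = 4410 m/s.
Escape speed v_esc = √(2μ/r) = √2 × v_c = 6237 m/s.
Δv = v_esc − v_c = 1827 m/s.

Δv ≈ 1830 m/s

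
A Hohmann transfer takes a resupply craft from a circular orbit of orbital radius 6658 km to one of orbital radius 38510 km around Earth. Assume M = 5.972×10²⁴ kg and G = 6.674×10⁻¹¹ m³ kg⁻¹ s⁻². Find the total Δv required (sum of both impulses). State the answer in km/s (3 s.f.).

Δv_total ≈ 3.84 km/s

μ = GM = 6.674×10⁻¹¹ × 5.972×10²⁴ = 3.986×10¹⁴ m³/s².
r₁ = 6658 km = 6.658×10⁶ m.
r₂ = 38510 km = 3.851×10⁷ m.
Transfer ellipse a_t = (r₁ + r₂)/2 = 2.258×10⁷ m.
At r₁: circular v_c1 = √(μ/r₁) = 7737 m/s; transfer-perigee v_p = √[μ(2/r₁ − 1/a_t)] = 10100 m/s.
Δv₁ = v_p − v_c1 = 2366 m/s.
At r₂: circular v_c2 = √(μ/r₂) = 3217 m/s; transfer-apogee v_a = √[μ(2/r₂ − 1/a_t)] = 1747 m/s.
Δv₂ = v_c2 − v_a = 1470 m/s.
Total Δv = Δv₁ + Δv₂ = 3837 m/s = 3.837 km/s.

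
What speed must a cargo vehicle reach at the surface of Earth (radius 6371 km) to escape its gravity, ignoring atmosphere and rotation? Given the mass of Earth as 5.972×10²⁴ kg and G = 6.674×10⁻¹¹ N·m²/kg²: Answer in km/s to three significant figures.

v_esc ≈ 11.2 km/s

μ = GM = 6.674×10⁻¹¹ × 5.972×10²⁴ = 3.986×10¹⁴ m³/s².
r = R = 6.371×10⁶ m.
Escape speed v_esc = √(2μ/r) = √(2 × 3.986×10¹⁴ / 6.371×10⁶) = √(1.251×10⁸) = 11190 m/s.
= 11.19 km/s.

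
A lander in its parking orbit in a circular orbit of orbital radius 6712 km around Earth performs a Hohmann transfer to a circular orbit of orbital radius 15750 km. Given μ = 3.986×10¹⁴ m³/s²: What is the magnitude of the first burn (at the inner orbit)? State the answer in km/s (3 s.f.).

Δv ≈ 1.42 km/s

r₁ = 6712 km = 6.712×10⁶ m.
r₂ = 15750 km = 1.575×10⁷ m.
Transfer ellipse a_t = (r₁ + r₂)/2 = 1.123×10⁷ m.
At r₁: circular v_c1 = √(μ/r₁) = 7706 m/s; transfer-perigee v_p = √[μ(2/r₁ − 1/a_t)] = 9126 m/s.
Δv₁ = v_p − v_c1 = 1420 m/s.
= 1.420 km/s.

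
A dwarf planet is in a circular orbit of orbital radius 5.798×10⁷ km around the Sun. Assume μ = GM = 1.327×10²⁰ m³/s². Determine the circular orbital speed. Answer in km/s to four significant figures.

r = 5.798×10⁷ km = 5.798×10¹⁰ m.
For a circular orbit v = √(μ/r) = √(1.327×10²⁰ / 5.798×10¹⁰) = √(2.289×10⁹) = 47840 m/s.
That is 47.84 km/s.

v ≈ 47.84 km/s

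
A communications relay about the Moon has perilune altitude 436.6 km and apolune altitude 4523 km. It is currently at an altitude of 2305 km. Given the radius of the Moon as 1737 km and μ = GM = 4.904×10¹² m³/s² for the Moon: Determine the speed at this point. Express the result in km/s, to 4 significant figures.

r_p = 1737 + 436.6 = 2173.6 km = 2.1736×10⁶ m.
r_a = 1737 + 4523 = 6260.0 km = 6.2600×10⁶ m.
r = 1737 + 2305 = 4042.0 km = 4.042×10⁶ m.
Semi-major axis a = (r_p + r_a)/2 = 4216.8 km = 4.217×10⁶ m.
Vis-viva: v² = μ(2/r − 1/a) = 4.904×10¹² × (4.948×10⁻⁷ − 2.371×10⁻⁷) = 1.264×10⁶ m²/s².
v = 1124 m/s = 1.124 km/s.

v ≈ 1.124 km/s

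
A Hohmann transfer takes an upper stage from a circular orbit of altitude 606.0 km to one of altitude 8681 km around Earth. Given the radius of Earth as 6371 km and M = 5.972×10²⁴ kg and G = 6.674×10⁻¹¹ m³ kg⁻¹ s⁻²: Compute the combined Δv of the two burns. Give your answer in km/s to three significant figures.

μ = GM = 6.674×10⁻¹¹ × 5.972×10²⁴ = 3.986×10¹⁴ m³/s².
r₁ = 6371 + 606.0 = 6977.0 km = 6.9770×10⁶ m.
r₂ = 6371 + 8681 = 15052 km = 1.5052×10⁷ m.
Transfer ellipse a_t = (r₁ + r₂)/2 = 1.101×10⁷ m.
At r₁: circular v_c1 = √(μ/r₁) = 7558 m/s; transfer-perigee v_p = √[μ(2/r₁ − 1/a_t)] = 8836 m/s.
Δv₁ = v_p − v_c1 = 1277 m/s.
At r₂: circular v_c2 = √(μ/r₂) = 5146 m/s; transfer-apogee v_a = √[μ(2/r₂ − 1/a_t)] = 4096 m/s.
Δv₂ = v_c2 − v_a = 1050 m/s.
Total Δv = Δv₁ + Δv₂ = 2328 m/s = 2.328 km/s.

Δv_total ≈ 2.33 km/s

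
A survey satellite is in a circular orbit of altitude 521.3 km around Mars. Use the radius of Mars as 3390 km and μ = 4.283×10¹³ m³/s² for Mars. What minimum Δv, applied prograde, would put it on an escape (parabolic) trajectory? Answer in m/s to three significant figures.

r = 3390 + 521.3 = 3911.3 km = 3.9113×10⁶ m.
Circular speed v_c = √(μ/r) = 3309 m/s.
Escape speed v_esc = √(2μ/r) = √2 × v_c = 4680 m/s.
Δv = v_esc − v_c = 1371 m/s.

Δv ≈ 1370 m/s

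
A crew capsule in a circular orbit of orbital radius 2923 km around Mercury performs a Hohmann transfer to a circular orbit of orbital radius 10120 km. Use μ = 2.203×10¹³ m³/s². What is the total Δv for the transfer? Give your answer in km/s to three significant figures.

r₁ = 2923 km = 2.923×10⁶ m.
r₂ = 10120 km = 1.012×10⁷ m.
Transfer ellipse a_t = (r₁ + r₂)/2 = 6.522×10⁶ m.
At r₁: circular v_c1 = √(μ/r₁) = 2745 m/s; transfer-periherm v_p = √[μ(2/r₁ − 1/a_t)] = 3420 m/s.
Δv₁ = v_p − v_c1 = 674.5 m/s.
At r₂: circular v_c2 = √(μ/r₂) = 1475 m/s; transfer-apoherm v_a = √[μ(2/r₂ − 1/a_t)] = 987.8 m/s.
Δv₂ = v_c2 − v_a = 487.7 m/s.
Total Δv = Δv₁ + Δv₂ = 1162 m/s = 1.162 km/s.

Δv_total ≈ 1.16 km/s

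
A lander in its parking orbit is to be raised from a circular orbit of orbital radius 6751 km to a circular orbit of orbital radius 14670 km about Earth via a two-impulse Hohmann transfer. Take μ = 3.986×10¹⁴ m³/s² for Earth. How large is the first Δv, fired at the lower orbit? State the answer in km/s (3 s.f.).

r₁ = 6751 km = 6.751×10⁶ m.
r₂ = 14670 km = 1.467×10⁷ m.
Transfer ellipse a_t = (r₁ + r₂)/2 = 1.071×10⁷ m.
At r₁: circular v_c1 = √(μ/r₁) = 7684 m/s; transfer-perigee v_p = √[μ(2/r₁ − 1/a_t)] = 8993 m/s.
Δv₁ = v_p − v_c1 = 1309 m/s.
= 1.309 km/s.

Δv ≈ 1.31 km/s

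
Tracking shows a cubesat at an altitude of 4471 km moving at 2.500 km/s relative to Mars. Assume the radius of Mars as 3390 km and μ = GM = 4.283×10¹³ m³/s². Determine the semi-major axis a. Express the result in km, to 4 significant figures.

a ≈ 9217 km

r = 3390 + 4471 = 7861.0 km = 7.861×10⁶ m.
Specific orbital energy ε = v²/2 − μ/r = (2500)²/2 − 4.283×10¹³/7.861×10⁶ = -2.323×10⁶ J/kg.
Since ε = −μ/(2a), a = −μ/(2ε) = 9.217×10⁶ m = 9217.0 km.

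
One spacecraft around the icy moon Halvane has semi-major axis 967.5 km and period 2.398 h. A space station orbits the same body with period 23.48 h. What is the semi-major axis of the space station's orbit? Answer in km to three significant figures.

Kepler's third law: a³ ∝ T², so a₂ = a₁ (T₂/T₁)^(2/3).
T₂/T₁ = 9.791, (T₂/T₁)^(2/3) = 4.577.
a₂ = 967.5 × 4.577 = 4428 km.

a₂ ≈ 4430 km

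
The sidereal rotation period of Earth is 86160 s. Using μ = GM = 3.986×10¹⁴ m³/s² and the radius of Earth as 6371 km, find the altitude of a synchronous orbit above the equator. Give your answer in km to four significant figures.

h_sync ≈ 35790 km

A synchronous orbit has period T, so by Kepler's third law a = (μT²/4π²)^(1/3).
μT²/4π² = 3.986×10¹⁴ × (8.616×10⁴)² / 39.48 = 7.495×10²² m³.
a = 4.216×10⁷ m = 42163 km.
Altitude h = a − R = 42163 − 6371 = 35792 km.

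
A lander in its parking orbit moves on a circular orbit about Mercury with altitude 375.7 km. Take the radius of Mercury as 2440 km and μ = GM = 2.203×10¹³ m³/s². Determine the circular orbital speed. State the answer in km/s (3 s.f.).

r = 2440 + 375.7 = 2815.7 km = 2.8157×10⁶ m.
For a circular orbit v = √(μ/r) = √(2.203×10¹³ / 2.816×10⁶) = √(7.824×10⁶) = 2797 m/s.
That is 2.797 km/s.

v ≈ 2.80 km/s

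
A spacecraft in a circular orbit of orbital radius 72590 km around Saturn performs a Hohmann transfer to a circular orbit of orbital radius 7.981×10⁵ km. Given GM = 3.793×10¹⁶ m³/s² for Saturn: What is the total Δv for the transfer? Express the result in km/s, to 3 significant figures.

Δv_total ≈ 12.2 km/s

r₁ = 72590 km = 7.259×10⁷ m.
r₂ = 7.981×10⁵ km = 7.981×10⁸ m.
Transfer ellipse a_t = (r₁ + r₂)/2 = 4.353×10⁸ m.
At r₁: circular v_c1 = √(μ/r₁) = 22860 m/s; transfer-perikrone v_p = √[μ(2/r₁ − 1/a_t)] = 30950 m/s.
Δv₁ = v_p − v_c1 = 8092 m/s.
At r₂: circular v_c2 = √(μ/r₂) = 6894 m/s; transfer-apokrone v_a = √[μ(2/r₂ − 1/a_t)] = 2815 m/s.
Δv₂ = v_c2 − v_a = 4079 m/s.
Total Δv = Δv₁ + Δv₂ = 12170 m/s = 12.17 km/s.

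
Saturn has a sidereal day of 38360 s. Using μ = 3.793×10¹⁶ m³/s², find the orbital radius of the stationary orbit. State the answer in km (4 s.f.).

r_sync ≈ 1.122×10⁵ km

A synchronous orbit has period T, so by Kepler's third law a = (μT²/4π²)^(1/3).
μT²/4π² = 3.793×10¹⁶ × (3.836×10⁴)² / 39.48 = 1.414×10²⁴ m³.
a = 1.122×10⁸ m = 1.1223×10⁵ km.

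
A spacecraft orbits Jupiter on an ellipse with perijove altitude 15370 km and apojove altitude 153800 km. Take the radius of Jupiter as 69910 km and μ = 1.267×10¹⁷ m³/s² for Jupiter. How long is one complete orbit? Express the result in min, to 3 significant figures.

r_p = 69910 + 15370 = 85280 km = 8.5280×10⁷ m.
r_a = 69910 + 153800 = 223710 km = 2.2371×10⁸ m.
Semi-major axis a = (r_p + r_a)/2 = (85280 + 2.2371×10⁵)/2 = 1.5450×10⁵ km = 1.545×10⁸ m.
By Kepler's third law T = 2π√(a³/μ) = 2π × 5.395×10³ = 3.390×10⁴ s.
= 565.0 min.

T ≈ 565 min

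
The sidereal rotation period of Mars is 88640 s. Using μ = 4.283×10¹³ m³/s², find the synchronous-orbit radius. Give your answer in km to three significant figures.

r_sync ≈ 20400 km

A synchronous orbit has period T, so by Kepler's third law a = (μT²/4π²)^(1/3).
μT²/4π² = 4.283×10¹³ × (8.864×10⁴)² / 39.48 = 8.524×10²¹ m³.
a = 2.043×10⁷ m = 20428 km.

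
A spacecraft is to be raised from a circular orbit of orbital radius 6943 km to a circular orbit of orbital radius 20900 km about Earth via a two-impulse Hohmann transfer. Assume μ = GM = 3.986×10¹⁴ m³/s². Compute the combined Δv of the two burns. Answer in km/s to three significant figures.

r₁ = 6943 km = 6.943×10⁶ m.
r₂ = 20900 km = 2.090×10⁷ m.
Transfer ellipse a_t = (r₁ + r₂)/2 = 1.392×10⁷ m.
At r₁: circular v_c1 = √(μ/r₁) = 7577 m/s; transfer-perigee v_p = √[μ(2/r₁ − 1/a_t)] = 9284 m/s.
Δv₁ = v_p − v_c1 = 1707 m/s.
At r₂: circular v_c2 = √(μ/r₂) = 4367 m/s; transfer-apogee v_a = √[μ(2/r₂ − 1/a_t)] = 3084 m/s.
Δv₂ = v_c2 − v_a = 1283 m/s.
Total Δv = Δv₁ + Δv₂ = 2990 m/s = 2.990 km/s.

Δv_total ≈ 2.99 km/s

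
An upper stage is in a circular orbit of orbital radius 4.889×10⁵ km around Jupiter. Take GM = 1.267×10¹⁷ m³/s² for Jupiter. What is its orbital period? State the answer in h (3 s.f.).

T ≈ 53.0 h

r = 4.889×10⁵ km = 4.889×10⁸ m.
Kepler's third law: T = 2π√(r³/μ) = 2π√((4.889×10⁸)³ / 1.267×10¹⁷).
r³/μ = 9.223×10⁸ s², so T = 2π × 3.037×10⁴ = 1.908×10⁵ s.
Converting: 1.908×10⁵ s ÷ 3600 = 53.01 h.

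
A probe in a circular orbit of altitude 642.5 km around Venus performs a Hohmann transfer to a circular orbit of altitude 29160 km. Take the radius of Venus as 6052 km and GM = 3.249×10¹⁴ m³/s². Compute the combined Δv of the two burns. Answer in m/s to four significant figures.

Δv_total ≈ 3385 m/s

r₁ = 6052 + 642.5 = 6694.5 km = 6.6945×10⁶ m.
r₂ = 6052 + 29160 = 35212 km = 3.5212×10⁷ m.
Transfer ellipse a_t = (r₁ + r₂)/2 = 2.095×10⁷ m.
At r₁: circular v_c1 = √(μ/r₁) = 6967 m/s; transfer-periapsis v_p = √[μ(2/r₁ − 1/a_t)] = 9031 m/s.
Δv₁ = v_p − v_c1 = 2064 m/s.
At r₂: circular v_c2 = √(μ/r₂) = 3038 m/s; transfer-apoapsis v_a = √[μ(2/r₂ − 1/a_t)] = 1717 m/s.
Δv₂ = v_c2 − v_a = 1321 m/s.
Total Δv = Δv₁ + Δv₂ = 3385 m/s.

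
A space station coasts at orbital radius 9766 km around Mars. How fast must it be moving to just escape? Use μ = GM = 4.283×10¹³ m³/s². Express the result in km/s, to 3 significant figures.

v_esc ≈ 2.96 km/s

r = 9766 km = 9.766×10⁶ m.
Escape speed v_esc = √(2μ/r) = √(2 × 4.283×10¹³ / 9.766×10⁶) = √(8.771×10⁶) = 2962 m/s.
= 2.962 km/s.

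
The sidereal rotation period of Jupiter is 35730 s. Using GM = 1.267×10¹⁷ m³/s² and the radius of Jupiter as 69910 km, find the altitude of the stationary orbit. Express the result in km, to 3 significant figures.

A synchronous orbit has period T, so by Kepler's third law a = (μT²/4π²)^(1/3).
μT²/4π² = 1.267×10¹⁷ × (3.573×10⁴)² / 39.48 = 4.097×10²⁴ m³.
a = 1.600×10⁸ m = 1.6002×10⁵ km.
Altitude h = a − R = 1.6002×10⁵ − 69910 = 90105 km.

h_sync ≈ 90100 km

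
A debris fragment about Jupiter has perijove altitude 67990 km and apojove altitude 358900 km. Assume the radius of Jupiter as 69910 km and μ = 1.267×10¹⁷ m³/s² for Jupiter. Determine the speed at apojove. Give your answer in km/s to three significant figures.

v ≈ 12.0 km/s

r_p = 69910 + 67990 = 137900 km = 1.3790×10⁸ m.
r_a = 69910 + 358900 = 428810 km = 4.2881×10⁸ m.
Semi-major axis a = (r_p + r_a)/2 = 2.8336×10⁵ km = 2.834×10⁸ m.
Vis-viva: v² = μ(2/r − 1/a) = 1.267×10¹⁷ × (4.664×10⁻⁹ − 3.529×10⁻⁹) = 1.438×10⁸ m²/s².
v = 11990 m/s = 11.99 km/s.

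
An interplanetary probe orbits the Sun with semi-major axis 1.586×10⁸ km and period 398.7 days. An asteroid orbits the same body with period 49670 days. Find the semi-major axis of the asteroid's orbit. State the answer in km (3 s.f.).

a₂ ≈ 3.96×10⁹ km

Kepler's third law: a³ ∝ T², so a₂ = a₁ (T₂/T₁)^(2/3).
T₂/T₁ = 124.6, (T₂/T₁)^(2/3) = 24.94.
a₂ = 1.586×10⁸ × 24.94 = 3.956×10⁹ km.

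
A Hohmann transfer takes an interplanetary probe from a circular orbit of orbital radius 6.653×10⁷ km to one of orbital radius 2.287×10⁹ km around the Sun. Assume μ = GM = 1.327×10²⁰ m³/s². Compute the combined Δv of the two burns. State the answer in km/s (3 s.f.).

r₁ = 6.653×10⁷ km = 6.653×10¹⁰ m.
r₂ = 2.287×10⁹ km = 2.287×10¹² m.
Transfer ellipse a_t = (r₁ + r₂)/2 = 1.177×10¹² m.
At r₁: circular v_c1 = √(μ/r₁) = 44660 m/s; transfer-perihelion v_p = √[μ(2/r₁ − 1/a_t)] = 62260 m/s.
Δv₁ = v_p − v_c1 = 17600 m/s.
At r₂: circular v_c2 = √(μ/r₂) = 7617 m/s; transfer-aphelion v_a = √[μ(2/r₂ − 1/a_t)] = 1811 m/s.
Δv₂ = v_c2 − v_a = 5806 m/s.
Total Δv = Δv₁ + Δv₂ = 23410 m/s = 23.41 km/s.

Δv_total ≈ 23.4 km/s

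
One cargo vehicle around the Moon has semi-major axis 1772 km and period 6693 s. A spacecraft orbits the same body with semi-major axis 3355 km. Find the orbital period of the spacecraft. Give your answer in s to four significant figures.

T₂ ≈ 17440 s

Kepler's third law: T² ∝ a³, so T₂ = T₁ (a₂/a₁)^(3/2).
a₂/a₁ = 1.893, (a₂/a₁)^(3/2) = 2.605.
T₂ = 6693 × 2.605 = 17440 s.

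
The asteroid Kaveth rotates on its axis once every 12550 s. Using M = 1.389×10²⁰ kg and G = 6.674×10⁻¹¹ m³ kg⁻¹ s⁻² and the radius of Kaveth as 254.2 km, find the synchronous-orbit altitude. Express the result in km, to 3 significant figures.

μ = GM = 6.674×10⁻¹¹ × 1.389×10²⁰ = 9.270×10⁹ m³/s².
A synchronous orbit has period T, so by Kepler's third law a = (μT²/4π²)^(1/3).
μT²/4π² = 9.270×10⁹ × (1.255×10⁴)² / 39.48 = 3.698×10¹⁶ m³.
a = 3.332×10⁵ m = 333.17 km.
Altitude h = a − R = 333.17 − 254.2 = 78.975 km.

h_sync ≈ 79.0 km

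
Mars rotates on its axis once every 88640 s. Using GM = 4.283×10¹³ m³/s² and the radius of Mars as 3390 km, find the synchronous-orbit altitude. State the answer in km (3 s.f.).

h_sync ≈ 17000 km

A synchronous orbit has period T, so by Kepler's third law a = (μT²/4π²)^(1/3).
μT²/4π² = 4.283×10¹³ × (8.864×10⁴)² / 39.48 = 8.524×10²¹ m³.
a = 2.043×10⁷ m = 20428 km.
Altitude h = a − R = 20428 − 3390 = 17038 km.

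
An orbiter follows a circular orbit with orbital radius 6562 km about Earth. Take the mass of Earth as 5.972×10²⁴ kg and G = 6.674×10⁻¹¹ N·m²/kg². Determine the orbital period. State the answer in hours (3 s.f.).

T ≈ 1.47 hours

μ = GM = 6.674×10⁻¹¹ × 5.972×10²⁴ = 3.986×10¹⁴ m³/s².
r = 6562 km = 6.562×10⁶ m.
Kepler's third law: T = 2π√(r³/μ) = 2π√((6.562×10⁶)³ / 3.986×10¹⁴).
r³/μ = 7.089×10⁵ s², so T = 2π × 8.420×10² = 5.290×10³ s.
Converting: 5.290×10³ s ÷ 3600 = 1.470 hours.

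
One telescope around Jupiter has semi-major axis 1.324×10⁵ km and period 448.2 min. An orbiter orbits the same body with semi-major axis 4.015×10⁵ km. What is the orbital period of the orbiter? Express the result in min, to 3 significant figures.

T₂ ≈ 2370 min

Kepler's third law: T² ∝ a³, so T₂ = T₁ (a₂/a₁)^(3/2).
a₂/a₁ = 3.032, (a₂/a₁)^(3/2) = 5.281.
T₂ = 448.2 × 5.281 = 2367 min.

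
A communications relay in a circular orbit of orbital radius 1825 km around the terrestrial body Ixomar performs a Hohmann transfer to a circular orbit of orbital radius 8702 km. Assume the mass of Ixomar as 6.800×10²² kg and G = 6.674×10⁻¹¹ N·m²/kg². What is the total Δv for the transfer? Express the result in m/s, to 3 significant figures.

Δv_total ≈ 748 m/s

μ = GM = 6.674×10⁻¹¹ × 6.800×10²² = 4.538×10¹² m³/s².
r₁ = 1825 km = 1.825×10⁶ m.
r₂ = 8702 km = 8.702×10⁶ m.
Transfer ellipse a_t = (r₁ + r₂)/2 = 5.264×10⁶ m.
At r₁: circular v_c1 = √(μ/r₁) = 1577 m/s; transfer-periapsis v_p = √[μ(2/r₁ − 1/a_t)] = 2028 m/s.
Δv₁ = v_p − v_c1 = 450.7 m/s.
At r₂: circular v_c2 = √(μ/r₂) = 722.2 m/s; transfer-apoapsis v_a = √[μ(2/r₂ − 1/a_t)] = 425.2 m/s.
Δv₂ = v_c2 − v_a = 296.9 m/s.
Total Δv = Δv₁ + Δv₂ = 747.6 m/s.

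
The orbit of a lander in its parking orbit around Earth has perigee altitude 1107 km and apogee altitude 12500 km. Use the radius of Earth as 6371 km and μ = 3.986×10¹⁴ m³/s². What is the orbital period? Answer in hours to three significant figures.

T ≈ 4.18 hours

r_p = 6371 + 1107 = 7478.0 km = 7.4780×10⁶ m.
r_a = 6371 + 12500 = 18871 km = 1.8871×10⁷ m.
Semi-major axis a = (r_p + r_a)/2 = (7478.0 + 18871)/2 = 13174 km = 1.317×10⁷ m.
By Kepler's third law T = 2π√(a³/μ) = 2π × 2.395×10³ = 1.505×10⁴ s.
= 4.180 hours.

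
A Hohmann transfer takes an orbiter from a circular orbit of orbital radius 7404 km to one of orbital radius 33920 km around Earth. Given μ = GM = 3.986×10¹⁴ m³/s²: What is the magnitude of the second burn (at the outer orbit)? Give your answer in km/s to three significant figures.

Δv ≈ 1.38 km/s

r₁ = 7404 km = 7.404×10⁶ m.
r₂ = 33920 km = 3.392×10⁷ m.
Transfer ellipse a_t = (r₁ + r₂)/2 = 2.066×10⁷ m.
At r₁: circular v_c1 = √(μ/r₁) = 7337 m/s; transfer-perigee v_p = √[μ(2/r₁ − 1/a_t)] = 9401 m/s.
At r₂: circular v_c2 = √(μ/r₂) = 3428 m/s; transfer-apogee v_a = √[μ(2/r₂ − 1/a_t)] = 2052 m/s.
Δv₂ = v_c2 − v_a = 1376 m/s.
= 1.376 km/s.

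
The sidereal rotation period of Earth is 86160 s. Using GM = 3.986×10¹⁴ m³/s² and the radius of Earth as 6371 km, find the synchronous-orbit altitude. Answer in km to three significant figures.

A synchronous orbit has period T, so by Kepler's third law a = (μT²/4π²)^(1/3).
μT²/4π² = 3.986×10¹⁴ × (8.616×10⁴)² / 39.48 = 7.495×10²² m³.
a = 4.216×10⁷ m = 42163 km.
Altitude h = a − R = 42163 − 6371 = 35792 km.

h_sync ≈ 35800 km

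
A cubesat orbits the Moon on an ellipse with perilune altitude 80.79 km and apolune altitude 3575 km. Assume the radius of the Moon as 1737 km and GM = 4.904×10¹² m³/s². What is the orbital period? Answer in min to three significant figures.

r_p = 1737 + 80.79 = 1817.8 km = 1.8178×10⁶ m.
r_a = 1737 + 3575 = 5312.0 km = 5.3120×10⁶ m.
Semi-major axis a = (r_p + r_a)/2 = (1817.8 + 5312.0)/2 = 3564.9 km = 3.565×10⁶ m.
By Kepler's third law T = 2π√(a³/μ) = 2π × 3.039×10³ = 1.910×10⁴ s.
= 318.3 min.

T ≈ 318 min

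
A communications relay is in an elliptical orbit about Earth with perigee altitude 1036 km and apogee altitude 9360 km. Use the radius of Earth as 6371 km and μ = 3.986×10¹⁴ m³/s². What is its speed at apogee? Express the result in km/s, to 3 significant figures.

r_p = 6371 + 1036 = 7407.0 km = 7.4070×10⁶ m.
r_a = 6371 + 9360 = 15731 km = 1.5731×10⁷ m.
Semi-major axis a = (r_p + r_a)/2 = 11569 km = 1.157×10⁷ m.
Vis-viva: v² = μ(2/r − 1/a) = 3.986×10¹⁴ × (1.271×10⁻⁷ − 8.644×10⁻⁸) = 1.622×10⁷ m²/s².
v = 4028 m/s = 4.028 km/s.

v ≈ 4.03 km/s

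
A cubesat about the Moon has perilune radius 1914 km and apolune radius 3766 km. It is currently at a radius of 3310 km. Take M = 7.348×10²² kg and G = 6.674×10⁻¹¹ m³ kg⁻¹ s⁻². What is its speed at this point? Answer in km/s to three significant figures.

μ = GM = 6.674×10⁻¹¹ × 7.348×10²² = 4.904×10¹² m³/s².
Semi-major axis a = (r_p + r_a)/2 = 2840.0 km = 2.840×10⁶ m.
Vis-viva: v² = μ(2/r − 1/a) = 4.904×10¹² × (6.042×10⁻⁷ − 3.521×10⁻⁷) = 1.236×10⁶ m²/s².
v = 1112 m/s = 1.112 km/s.

v ≈ 1.11 km/s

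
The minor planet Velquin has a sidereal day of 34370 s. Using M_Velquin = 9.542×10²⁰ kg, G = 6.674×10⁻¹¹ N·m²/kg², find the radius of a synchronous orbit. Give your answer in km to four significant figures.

r_sync ≈ 1240 km

μ = GM = 6.674×10⁻¹¹ × 9.542×10²⁰ = 6.368×10¹⁰ m³/s².
A synchronous orbit has period T, so by Kepler's third law a = (μT²/4π²)^(1/3).
μT²/4π² = 6.368×10¹⁰ × (3.437×10⁴)² / 39.48 = 1.906×10¹⁸ m³.
a = 1.240×10⁶ m = 1239.8 km.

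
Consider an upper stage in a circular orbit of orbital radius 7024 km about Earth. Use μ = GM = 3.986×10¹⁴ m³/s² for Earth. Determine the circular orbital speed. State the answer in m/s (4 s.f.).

v ≈ 7533 m/s

r = 7024 km = 7.024×10⁶ m.
For a circular orbit v = √(μ/r) = √(3.986×10¹⁴ / 7.024×10⁶) = √(5.675×10⁷) = 7533 m/s.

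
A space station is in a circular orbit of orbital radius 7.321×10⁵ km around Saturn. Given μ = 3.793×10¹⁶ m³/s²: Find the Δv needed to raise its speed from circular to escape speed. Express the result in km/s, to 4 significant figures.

Δv ≈ 2.981 km/s

r = 7.321×10⁵ km = 7.321×10⁸ m.
Circular speed v_c = √(μ/r) = 7198 m/s.
Escape speed v_esc = √(2μ/r) = √2 × v_c = 10180 m/s.
Δv = v_esc − v_c = 2981 m/s = 2.981 km/s.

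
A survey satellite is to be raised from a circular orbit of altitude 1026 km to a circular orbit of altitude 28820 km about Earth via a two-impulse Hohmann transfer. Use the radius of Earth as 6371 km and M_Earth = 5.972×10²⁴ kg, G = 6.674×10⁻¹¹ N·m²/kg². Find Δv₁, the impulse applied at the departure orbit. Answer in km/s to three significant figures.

μ = GM = 6.674×10⁻¹¹ × 5.972×10²⁴ = 3.986×10¹⁴ m³/s².
r₁ = 6371 + 1026 = 7397.0 km = 7.3970×10⁶ m.
r₂ = 6371 + 28820 = 35191 km = 3.5191×10⁷ m.
Transfer ellipse a_t = (r₁ + r₂)/2 = 2.129×10⁷ m.
At r₁: circular v_c1 = √(μ/r₁) = 7340 m/s; transfer-perigee v_p = √[μ(2/r₁ − 1/a_t)] = 9437 m/s.
Δv₁ = v_p − v_c1 = 2096 m/s.
= 2.096 km/s.

Δv ≈ 2.10 km/s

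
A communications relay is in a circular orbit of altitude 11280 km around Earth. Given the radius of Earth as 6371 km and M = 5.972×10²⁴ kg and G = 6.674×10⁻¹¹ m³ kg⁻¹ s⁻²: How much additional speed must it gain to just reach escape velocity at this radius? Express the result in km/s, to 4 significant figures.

Δv ≈ 1.968 km/s

μ = GM = 6.674×10⁻¹¹ × 5.972×10²⁴ = 3.986×10¹⁴ m³/s².
r = 6371 + 11280 = 17651 km = 1.7651×10⁷ m.
Circular speed v_c = √(μ/r) = 4752 m/s.
Escape speed v_esc = √(2μ/r) = √2 × v_c = 6720 m/s.
Δv = v_esc − v_c = 1968 m/s = 1.968 km/s.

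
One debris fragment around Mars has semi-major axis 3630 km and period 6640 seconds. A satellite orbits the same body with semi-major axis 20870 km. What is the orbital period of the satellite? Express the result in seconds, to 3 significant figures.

T₂ ≈ 91500 seconds

Kepler's third law: T² ∝ a³, so T₂ = T₁ (a₂/a₁)^(3/2).
a₂/a₁ = 5.749, (a₂/a₁)^(3/2) = 13.79.
T₂ = 6640 × 13.79 = 91540 seconds.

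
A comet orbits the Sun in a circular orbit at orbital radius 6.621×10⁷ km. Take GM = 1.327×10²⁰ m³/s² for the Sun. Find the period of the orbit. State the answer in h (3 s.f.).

T ≈ 2580 h

r = 6.621×10⁷ km = 6.621×10¹⁰ m.
Kepler's third law: T = 2π√(r³/μ) = 2π√((6.621×10¹⁰)³ / 1.327×10²⁰).
r³/μ = 2.187×10¹² s², so T = 2π × 1.479×10⁶ = 9.292×10⁶ s.
Converting: 9.292×10⁶ s ÷ 3600 = 2581 h.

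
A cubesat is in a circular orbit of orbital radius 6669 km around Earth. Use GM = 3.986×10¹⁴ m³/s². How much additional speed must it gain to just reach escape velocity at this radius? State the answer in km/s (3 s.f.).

Δv ≈ 3.20 km/s

r = 6669 km = 6.669×10⁶ m.
Circular speed v_c = √(μ/r) = 7731 m/s.
Escape speed v_esc = √(2μ/r) = √2 × v_c = 10930 m/s.
Δv = v_esc − v_c = 3202 m/s = 3.202 km/s.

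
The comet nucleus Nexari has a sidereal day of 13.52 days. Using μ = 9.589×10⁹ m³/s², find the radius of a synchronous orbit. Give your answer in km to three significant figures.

r_sync ≈ 6920 km

T = 13.52 days = 1.168×10⁶ s.
A synchronous orbit has period T, so by Kepler's third law a = (μT²/4π²)^(1/3).
μT²/4π² = 9.589×10⁹ × (1.168×10⁶)² / 39.48 = 3.314×10²⁰ m³.
a = 6.920×10⁶ m = 6920.4 km.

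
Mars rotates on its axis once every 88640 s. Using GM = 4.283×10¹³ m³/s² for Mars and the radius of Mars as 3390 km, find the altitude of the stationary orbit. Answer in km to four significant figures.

h_sync ≈ 17040 km

A synchronous orbit has period T, so by Kepler's third law a = (μT²/4π²)^(1/3).
μT²/4π² = 4.283×10¹³ × (8.864×10⁴)² / 39.48 = 8.524×10²¹ m³.
a = 2.043×10⁷ m = 20428 km.
Altitude h = a − R = 20428 − 3390 = 17038 km.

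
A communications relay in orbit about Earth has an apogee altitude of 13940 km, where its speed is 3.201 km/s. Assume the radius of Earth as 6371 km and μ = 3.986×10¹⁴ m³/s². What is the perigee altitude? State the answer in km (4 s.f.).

perigee altitude ≈ 804.6 km

r_a = 6371 + 13940 = 20311 km = 2.031×10⁷ m.
Specific energy ε = v²/2 − μ/r = -1.450×10⁷ J/kg, so a = −μ/(2ε) = 1.374×10⁷ m.
The apsides satisfy r_p + r_a = 2a, so the perigee radius is 2a − r_a = 7.176×10⁶ m = 7175.6 km.
Perigee altitude = 7175.6 − 6371 = 804.56 km.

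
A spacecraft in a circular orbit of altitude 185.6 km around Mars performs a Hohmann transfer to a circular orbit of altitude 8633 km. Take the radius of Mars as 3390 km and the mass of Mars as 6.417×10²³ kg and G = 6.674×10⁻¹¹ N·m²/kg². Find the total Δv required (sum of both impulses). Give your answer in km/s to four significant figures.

Δv_total ≈ 1.446 km/s

μ = GM = 6.674×10⁻¹¹ × 6.417×10²³ = 4.283×10¹³ m³/s².
r₁ = 3390 + 185.6 = 3575.6 km = 3.5756×10⁶ m.
r₂ = 3390 + 8633 = 12023 km = 1.2023×10⁷ m.
Transfer ellipse a_t = (r₁ + r₂)/2 = 7.799×10⁶ m.
At r₁: circular v_c1 = √(μ/r₁) = 3461 m/s; transfer-periapsis v_p = √[μ(2/r₁ − 1/a_t)] = 4297 m/s.
Δv₁ = v_p − v_c1 = 836.1 m/s.
At r₂: circular v_c2 = √(μ/r₂) = 1887 m/s; transfer-apoapsis v_a = √[μ(2/r₂ − 1/a_t)] = 1278 m/s.
Δv₂ = v_c2 − v_a = 609.4 m/s.
Total Δv = Δv₁ + Δv₂ = 1446 m/s = 1.446 km/s.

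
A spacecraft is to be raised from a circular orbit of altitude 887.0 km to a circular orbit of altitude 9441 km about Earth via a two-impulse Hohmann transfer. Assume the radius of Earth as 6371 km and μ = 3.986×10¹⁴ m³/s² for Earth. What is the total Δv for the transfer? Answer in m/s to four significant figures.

Δv_total ≈ 2304 m/s

r₁ = 6371 + 887.0 = 7258.0 km = 7.2580×10⁶ m.
r₂ = 6371 + 9441 = 15812 km = 1.5812×10⁷ m.
Transfer ellipse a_t = (r₁ + r₂)/2 = 1.154×10⁷ m.
At r₁: circular v_c1 = √(μ/r₁) = 7411 m/s; transfer-perigee v_p = √[μ(2/r₁ − 1/a_t)] = 8677 m/s.
Δv₁ = v_p − v_c1 = 1266 m/s.
At r₂: circular v_c2 = √(μ/r₂) = 5021 m/s; transfer-apogee v_a = √[μ(2/r₂ − 1/a_t)] = 3983 m/s.
Δv₂ = v_c2 − v_a = 1038 m/s.
Total Δv = Δv₁ + Δv₂ = 2304 m/s.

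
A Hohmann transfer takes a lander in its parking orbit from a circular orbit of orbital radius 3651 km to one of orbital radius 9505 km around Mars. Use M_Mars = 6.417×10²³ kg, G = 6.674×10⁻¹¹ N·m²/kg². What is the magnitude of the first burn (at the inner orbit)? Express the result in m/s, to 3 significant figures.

μ = GM = 6.674×10⁻¹¹ × 6.417×10²³ = 4.283×10¹³ m³/s².
r₁ = 3651 km = 3.651×10⁶ m.
r₂ = 9505 km = 9.505×10⁶ m.
Transfer ellipse a_t = (r₁ + r₂)/2 = 6.578×10⁶ m.
At r₁: circular v_c1 = √(μ/r₁) = 3425 m/s; transfer-periapsis v_p = √[μ(2/r₁ − 1/a_t)] = 4117 m/s.
Δv₁ = v_p − v_c1 = 692.1 m/s.

Δv ≈ 692 m/s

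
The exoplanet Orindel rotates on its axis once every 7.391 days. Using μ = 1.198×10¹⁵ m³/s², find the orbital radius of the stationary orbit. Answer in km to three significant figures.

r_sync ≈ 2.31×10⁵ km

T = 7.391 days = 6.386×10⁵ s.
A synchronous orbit has period T, so by Kepler's third law a = (μT²/4π²)^(1/3).
μT²/4π² = 1.198×10¹⁵ × (6.386×10⁵)² / 39.48 = 1.237×10²⁵ m³.
a = 2.313×10⁸ m = 2.3130×10⁵ km.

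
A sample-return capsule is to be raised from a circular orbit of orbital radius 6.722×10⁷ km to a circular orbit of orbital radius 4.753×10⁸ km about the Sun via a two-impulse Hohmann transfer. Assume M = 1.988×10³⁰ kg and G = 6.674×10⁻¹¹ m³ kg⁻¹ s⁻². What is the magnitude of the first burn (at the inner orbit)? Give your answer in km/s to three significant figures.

μ = GM = 6.674×10⁻¹¹ × 1.988×10³⁰ = 1.327×10²⁰ m³/s².
r₁ = 6.722×10⁷ km = 6.722×10¹⁰ m.
r₂ = 4.753×10⁸ km = 4.753×10¹¹ m.
Transfer ellipse a_t = (r₁ + r₂)/2 = 2.713×10¹¹ m.
At r₁: circular v_c1 = √(μ/r₁) = 44430 m/s; transfer-perihelion v_p = √[μ(2/r₁ − 1/a_t)] = 58810 m/s.
Δv₁ = v_p − v_c1 = 14380 m/s.
= 14.38 km/s.

Δv ≈ 14.4 km/s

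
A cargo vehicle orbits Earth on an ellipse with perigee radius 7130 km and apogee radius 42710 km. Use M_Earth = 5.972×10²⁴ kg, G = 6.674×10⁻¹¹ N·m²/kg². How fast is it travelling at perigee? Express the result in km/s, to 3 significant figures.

v ≈ 9.79 km/s

μ = GM = 6.674×10⁻¹¹ × 5.972×10²⁴ = 3.986×10¹⁴ m³/s².
Semi-major axis a = (r_p + r_a)/2 = 24920 km = 2.492×10⁷ m.
Vis-viva: v² = μ(2/r − 1/a) = 3.986×10¹⁴ × (2.805×10⁻⁷ − 4.013×10⁻⁸) = 9.581×10⁷ m²/s².
v = 9788 m/s = 9.788 km/s.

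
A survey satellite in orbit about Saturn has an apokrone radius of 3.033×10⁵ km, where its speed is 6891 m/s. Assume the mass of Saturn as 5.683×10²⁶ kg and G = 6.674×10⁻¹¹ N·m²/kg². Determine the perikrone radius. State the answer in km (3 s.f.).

μ = GM = 6.674×10⁻¹¹ × 5.683×10²⁶ = 3.793×10¹⁶ m³/s².
r_a = 3.033×10⁸ m.
Specific energy ε = v²/2 − μ/r = -1.013×10⁸ J/kg, so a = −μ/(2ε) = 1.872×10⁸ m.
The apsides satisfy r_p + r_a = 2a, so the perikrone radius is 2a − r_a = 7.108×10⁷ m = 71082 km.

perikrone radius ≈ 71100 km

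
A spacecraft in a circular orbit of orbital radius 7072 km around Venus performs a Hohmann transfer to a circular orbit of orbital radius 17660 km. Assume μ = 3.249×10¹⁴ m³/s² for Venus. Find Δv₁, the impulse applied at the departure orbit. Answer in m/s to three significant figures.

r₁ = 7072 km = 7.072×10⁶ m.
r₂ = 17660 km = 1.766×10⁷ m.
Transfer ellipse a_t = (r₁ + r₂)/2 = 1.237×10⁷ m.
At r₁: circular v_c1 = √(μ/r₁) = 6778 m/s; transfer-periapsis v_p = √[μ(2/r₁ − 1/a_t)] = 8100 m/s.
Δv₁ = v_p − v_c1 = 1322 m/s.

Δv ≈ 1320 m/s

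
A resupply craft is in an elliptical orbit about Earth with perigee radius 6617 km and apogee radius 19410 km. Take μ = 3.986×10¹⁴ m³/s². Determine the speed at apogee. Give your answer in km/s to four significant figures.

Semi-major axis a = (r_p + r_a)/2 = 13014 km = 1.301×10⁷ m.
Vis-viva: v² = μ(2/r − 1/a) = 3.986×10¹⁴ × (1.030×10⁻⁷ − 7.684×10⁻⁸) = 1.044×10⁷ m²/s².
v = 3231 m/s = 3.231 km/s.

v ≈ 3.231 km/s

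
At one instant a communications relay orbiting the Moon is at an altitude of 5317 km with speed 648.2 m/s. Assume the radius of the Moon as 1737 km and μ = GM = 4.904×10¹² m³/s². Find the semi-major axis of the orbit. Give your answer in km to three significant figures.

a ≈ 5050 km

r = 1737 + 5317 = 7054.0 km = 7.054×10⁶ m.
Vis-viva rearranged: 1/a = 2/r − v²/μ = 2.835×10⁻⁷ − 8.568×10⁻⁸ = 1.978×10⁻⁷ m⁻¹.
a = 5.054×10⁶ m = 5054.3 km.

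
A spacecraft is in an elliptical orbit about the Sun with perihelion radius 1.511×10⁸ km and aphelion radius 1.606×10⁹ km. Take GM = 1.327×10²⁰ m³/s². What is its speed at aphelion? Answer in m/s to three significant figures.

Semi-major axis a = (r_p + r_a)/2 = 8.7855×10⁸ km = 8.786×10¹¹ m.
Vis-viva: v² = μ(2/r − 1/a) = 1.327×10²⁰ × (1.245×10⁻¹² − 1.138×10⁻¹²) = 1.421×10⁷ m²/s².
v = 3770 m/s.

v ≈ 3770 m/s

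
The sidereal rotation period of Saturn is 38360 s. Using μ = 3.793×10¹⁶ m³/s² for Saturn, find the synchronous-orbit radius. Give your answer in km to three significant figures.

r_sync ≈ 1.12×10⁵ km

A synchronous orbit has period T, so by Kepler's third law a = (μT²/4π²)^(1/3).
μT²/4π² = 3.793×10¹⁶ × (3.836×10⁴)² / 39.48 = 1.414×10²⁴ m³.
a = 1.122×10⁸ m = 1.1223×10⁵ km.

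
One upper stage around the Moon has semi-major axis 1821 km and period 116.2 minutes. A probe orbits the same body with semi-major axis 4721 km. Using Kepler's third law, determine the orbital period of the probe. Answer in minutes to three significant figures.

Kepler's third law: T² ∝ a³, so T₂ = T₁ (a₂/a₁)^(3/2).
a₂/a₁ = 2.593, (a₂/a₁)^(3/2) = 4.174.
T₂ = 116.2 × 4.174 = 485.1 minutes.

T₂ ≈ 485 minutes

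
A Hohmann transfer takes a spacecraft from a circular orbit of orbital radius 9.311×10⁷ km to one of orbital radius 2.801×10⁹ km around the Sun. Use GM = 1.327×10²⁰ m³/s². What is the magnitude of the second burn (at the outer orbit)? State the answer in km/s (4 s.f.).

Δv ≈ 5.137 km/s

r₁ = 9.311×10⁷ km = 9.311×10¹⁰ m.
r₂ = 2.801×10⁹ km = 2.801×10¹² m.
Transfer ellipse a_t = (r₁ + r₂)/2 = 1.447×10¹² m.
At r₁: circular v_c1 = √(μ/r₁) = 37750 m/s; transfer-perihelion v_p = √[μ(2/r₁ − 1/a_t)] = 52520 m/s.
At r₂: circular v_c2 = √(μ/r₂) = 6883 m/s; transfer-aphelion v_a = √[μ(2/r₂ − 1/a_t)] = 1746 m/s.
Δv₂ = v_c2 − v_a = 5137 m/s.
= 5.137 km/s.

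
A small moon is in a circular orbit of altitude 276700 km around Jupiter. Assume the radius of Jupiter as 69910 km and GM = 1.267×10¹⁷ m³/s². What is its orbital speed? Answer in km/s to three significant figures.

r = 69910 + 276700 = 346610 km = 3.4661×10⁸ m.
For a circular orbit v = √(μ/r) = √(1.267×10¹⁷ / 3.466×10⁸) = √(3.655×10⁸) = 19120 m/s.
That is 19.12 km/s.

v ≈ 19.1 km/s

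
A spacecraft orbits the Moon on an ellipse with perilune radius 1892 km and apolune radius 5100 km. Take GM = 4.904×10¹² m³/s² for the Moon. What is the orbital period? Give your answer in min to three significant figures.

Semi-major axis a = (r_p + r_a)/2 = (1892.0 + 5100.0)/2 = 3496.0 km = 3.496×10⁶ m.
By Kepler's third law T = 2π√(a³/μ) = 2π × 2.952×10³ = 1.855×10⁴ s.
= 309.1 min.

T ≈ 309 min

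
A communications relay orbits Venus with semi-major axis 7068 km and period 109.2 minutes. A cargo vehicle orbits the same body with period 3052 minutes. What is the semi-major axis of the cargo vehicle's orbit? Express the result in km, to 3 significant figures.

Kepler's third law: a³ ∝ T², so a₂ = a₁ (T₂/T₁)^(2/3).
T₂/T₁ = 27.95, (T₂/T₁)^(2/3) = 9.210.
a₂ = 7068 × 9.210 = 65090 km.

a₂ ≈ 65100 km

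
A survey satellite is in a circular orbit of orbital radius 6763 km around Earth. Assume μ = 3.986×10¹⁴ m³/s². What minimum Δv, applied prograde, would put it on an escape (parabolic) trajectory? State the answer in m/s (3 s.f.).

Δv ≈ 3180 m/s

r = 6763 km = 6.763×10⁶ m.
Circular speed v_c = √(μ/r) = 7677 m/s.
Escape speed v_esc = √(2μ/r) = √2 × v_c = 10860 m/s.
Δv = v_esc − v_c = 3180 m/s.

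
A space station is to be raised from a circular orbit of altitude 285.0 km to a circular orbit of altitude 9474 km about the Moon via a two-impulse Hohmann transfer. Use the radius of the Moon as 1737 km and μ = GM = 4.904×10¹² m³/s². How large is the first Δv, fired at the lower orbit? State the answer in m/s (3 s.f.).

Δv ≈ 470 m/s

r₁ = 1737 + 285.0 = 2022.0 km = 2.0220×10⁶ m.
r₂ = 1737 + 9474 = 11211 km = 1.1211×10⁷ m.
Transfer ellipse a_t = (r₁ + r₂)/2 = 6.616×10⁶ m.
At r₁: circular v_c1 = √(μ/r₁) = 1557 m/s; transfer-perilune v_p = √[μ(2/r₁ − 1/a_t)] = 2027 m/s.
Δv₁ = v_p − v_c1 = 469.8 m/s.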